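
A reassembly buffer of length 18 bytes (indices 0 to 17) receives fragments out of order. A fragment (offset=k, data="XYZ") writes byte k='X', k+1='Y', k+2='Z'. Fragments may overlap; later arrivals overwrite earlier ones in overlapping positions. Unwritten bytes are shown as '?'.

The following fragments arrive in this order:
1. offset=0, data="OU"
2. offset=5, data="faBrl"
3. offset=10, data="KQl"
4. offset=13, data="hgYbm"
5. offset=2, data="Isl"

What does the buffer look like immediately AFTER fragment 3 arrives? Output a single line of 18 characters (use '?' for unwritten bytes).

Fragment 1: offset=0 data="OU" -> buffer=OU????????????????
Fragment 2: offset=5 data="faBrl" -> buffer=OU???faBrl????????
Fragment 3: offset=10 data="KQl" -> buffer=OU???faBrlKQl?????

Answer: OU???faBrlKQl?????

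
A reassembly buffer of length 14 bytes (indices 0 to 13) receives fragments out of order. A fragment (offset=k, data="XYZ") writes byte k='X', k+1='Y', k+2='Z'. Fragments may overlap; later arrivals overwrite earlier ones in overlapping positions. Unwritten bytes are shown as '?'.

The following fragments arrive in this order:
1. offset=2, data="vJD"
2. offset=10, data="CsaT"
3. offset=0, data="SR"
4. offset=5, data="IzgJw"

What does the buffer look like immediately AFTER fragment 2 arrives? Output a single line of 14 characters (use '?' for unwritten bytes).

Answer: ??vJD?????CsaT

Derivation:
Fragment 1: offset=2 data="vJD" -> buffer=??vJD?????????
Fragment 2: offset=10 data="CsaT" -> buffer=??vJD?????CsaT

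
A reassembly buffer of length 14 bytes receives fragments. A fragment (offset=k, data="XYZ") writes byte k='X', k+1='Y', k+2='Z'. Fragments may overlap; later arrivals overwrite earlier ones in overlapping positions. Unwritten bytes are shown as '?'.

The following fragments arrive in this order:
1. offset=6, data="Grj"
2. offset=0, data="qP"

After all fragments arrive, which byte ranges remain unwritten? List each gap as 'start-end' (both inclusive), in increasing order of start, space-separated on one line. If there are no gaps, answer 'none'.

Fragment 1: offset=6 len=3
Fragment 2: offset=0 len=2
Gaps: 2-5 9-13

Answer: 2-5 9-13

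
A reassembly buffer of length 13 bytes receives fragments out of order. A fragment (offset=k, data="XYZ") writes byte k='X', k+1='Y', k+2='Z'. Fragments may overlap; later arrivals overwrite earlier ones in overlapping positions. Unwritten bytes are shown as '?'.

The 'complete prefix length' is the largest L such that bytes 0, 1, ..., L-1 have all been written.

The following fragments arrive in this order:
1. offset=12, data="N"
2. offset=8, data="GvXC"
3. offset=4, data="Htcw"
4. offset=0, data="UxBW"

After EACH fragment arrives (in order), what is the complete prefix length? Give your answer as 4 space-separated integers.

Answer: 0 0 0 13

Derivation:
Fragment 1: offset=12 data="N" -> buffer=????????????N -> prefix_len=0
Fragment 2: offset=8 data="GvXC" -> buffer=????????GvXCN -> prefix_len=0
Fragment 3: offset=4 data="Htcw" -> buffer=????HtcwGvXCN -> prefix_len=0
Fragment 4: offset=0 data="UxBW" -> buffer=UxBWHtcwGvXCN -> prefix_len=13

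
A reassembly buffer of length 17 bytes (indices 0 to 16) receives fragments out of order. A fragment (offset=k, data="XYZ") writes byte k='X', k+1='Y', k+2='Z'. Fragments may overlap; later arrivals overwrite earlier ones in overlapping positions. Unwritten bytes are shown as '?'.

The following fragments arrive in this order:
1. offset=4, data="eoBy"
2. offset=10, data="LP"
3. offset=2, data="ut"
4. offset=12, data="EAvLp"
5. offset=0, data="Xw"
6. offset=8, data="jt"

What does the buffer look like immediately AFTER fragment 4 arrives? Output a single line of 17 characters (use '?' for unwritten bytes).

Fragment 1: offset=4 data="eoBy" -> buffer=????eoBy?????????
Fragment 2: offset=10 data="LP" -> buffer=????eoBy??LP?????
Fragment 3: offset=2 data="ut" -> buffer=??uteoBy??LP?????
Fragment 4: offset=12 data="EAvLp" -> buffer=??uteoBy??LPEAvLp

Answer: ??uteoBy??LPEAvLp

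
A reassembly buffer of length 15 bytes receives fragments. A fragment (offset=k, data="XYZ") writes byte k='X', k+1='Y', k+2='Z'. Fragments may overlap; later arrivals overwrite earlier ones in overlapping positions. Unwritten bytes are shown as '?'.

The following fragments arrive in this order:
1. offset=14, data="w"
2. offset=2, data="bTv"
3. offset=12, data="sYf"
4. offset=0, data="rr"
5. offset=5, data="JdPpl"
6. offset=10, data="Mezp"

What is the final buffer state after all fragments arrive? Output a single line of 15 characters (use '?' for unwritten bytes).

Answer: rrbTvJdPplMezpf

Derivation:
Fragment 1: offset=14 data="w" -> buffer=??????????????w
Fragment 2: offset=2 data="bTv" -> buffer=??bTv?????????w
Fragment 3: offset=12 data="sYf" -> buffer=??bTv???????sYf
Fragment 4: offset=0 data="rr" -> buffer=rrbTv???????sYf
Fragment 5: offset=5 data="JdPpl" -> buffer=rrbTvJdPpl??sYf
Fragment 6: offset=10 data="Mezp" -> buffer=rrbTvJdPplMezpf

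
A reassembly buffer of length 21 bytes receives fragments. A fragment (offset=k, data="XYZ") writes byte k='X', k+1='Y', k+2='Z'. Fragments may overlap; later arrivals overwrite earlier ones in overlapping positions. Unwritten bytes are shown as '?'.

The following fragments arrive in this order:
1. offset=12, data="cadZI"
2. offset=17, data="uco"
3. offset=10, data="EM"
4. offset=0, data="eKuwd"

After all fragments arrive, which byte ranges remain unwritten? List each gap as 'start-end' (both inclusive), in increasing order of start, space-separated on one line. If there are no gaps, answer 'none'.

Answer: 5-9 20-20

Derivation:
Fragment 1: offset=12 len=5
Fragment 2: offset=17 len=3
Fragment 3: offset=10 len=2
Fragment 4: offset=0 len=5
Gaps: 5-9 20-20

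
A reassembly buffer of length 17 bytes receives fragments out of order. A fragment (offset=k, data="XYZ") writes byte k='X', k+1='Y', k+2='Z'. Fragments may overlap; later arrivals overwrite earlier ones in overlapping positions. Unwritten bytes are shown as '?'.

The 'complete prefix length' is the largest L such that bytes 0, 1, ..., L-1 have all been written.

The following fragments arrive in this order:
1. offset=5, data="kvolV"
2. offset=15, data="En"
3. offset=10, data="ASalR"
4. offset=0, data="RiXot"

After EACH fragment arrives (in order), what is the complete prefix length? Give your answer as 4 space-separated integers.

Answer: 0 0 0 17

Derivation:
Fragment 1: offset=5 data="kvolV" -> buffer=?????kvolV??????? -> prefix_len=0
Fragment 2: offset=15 data="En" -> buffer=?????kvolV?????En -> prefix_len=0
Fragment 3: offset=10 data="ASalR" -> buffer=?????kvolVASalREn -> prefix_len=0
Fragment 4: offset=0 data="RiXot" -> buffer=RiXotkvolVASalREn -> prefix_len=17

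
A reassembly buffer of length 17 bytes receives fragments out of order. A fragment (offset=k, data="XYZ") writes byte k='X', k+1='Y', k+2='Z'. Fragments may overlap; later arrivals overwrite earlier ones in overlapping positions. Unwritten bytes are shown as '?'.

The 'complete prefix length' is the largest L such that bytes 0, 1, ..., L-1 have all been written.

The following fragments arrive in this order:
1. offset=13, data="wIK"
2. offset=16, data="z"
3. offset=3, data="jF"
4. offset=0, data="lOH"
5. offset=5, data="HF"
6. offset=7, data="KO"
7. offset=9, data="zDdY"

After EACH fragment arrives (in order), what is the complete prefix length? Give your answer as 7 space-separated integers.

Answer: 0 0 0 5 7 9 17

Derivation:
Fragment 1: offset=13 data="wIK" -> buffer=?????????????wIK? -> prefix_len=0
Fragment 2: offset=16 data="z" -> buffer=?????????????wIKz -> prefix_len=0
Fragment 3: offset=3 data="jF" -> buffer=???jF????????wIKz -> prefix_len=0
Fragment 4: offset=0 data="lOH" -> buffer=lOHjF????????wIKz -> prefix_len=5
Fragment 5: offset=5 data="HF" -> buffer=lOHjFHF??????wIKz -> prefix_len=7
Fragment 6: offset=7 data="KO" -> buffer=lOHjFHFKO????wIKz -> prefix_len=9
Fragment 7: offset=9 data="zDdY" -> buffer=lOHjFHFKOzDdYwIKz -> prefix_len=17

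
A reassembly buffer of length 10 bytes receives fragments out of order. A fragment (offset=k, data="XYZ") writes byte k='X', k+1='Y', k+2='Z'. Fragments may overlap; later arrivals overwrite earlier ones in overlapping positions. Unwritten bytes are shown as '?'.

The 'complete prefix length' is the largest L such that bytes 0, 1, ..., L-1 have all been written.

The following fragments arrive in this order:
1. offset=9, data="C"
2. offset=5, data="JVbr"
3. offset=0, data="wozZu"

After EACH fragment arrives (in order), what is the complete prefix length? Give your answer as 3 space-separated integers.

Fragment 1: offset=9 data="C" -> buffer=?????????C -> prefix_len=0
Fragment 2: offset=5 data="JVbr" -> buffer=?????JVbrC -> prefix_len=0
Fragment 3: offset=0 data="wozZu" -> buffer=wozZuJVbrC -> prefix_len=10

Answer: 0 0 10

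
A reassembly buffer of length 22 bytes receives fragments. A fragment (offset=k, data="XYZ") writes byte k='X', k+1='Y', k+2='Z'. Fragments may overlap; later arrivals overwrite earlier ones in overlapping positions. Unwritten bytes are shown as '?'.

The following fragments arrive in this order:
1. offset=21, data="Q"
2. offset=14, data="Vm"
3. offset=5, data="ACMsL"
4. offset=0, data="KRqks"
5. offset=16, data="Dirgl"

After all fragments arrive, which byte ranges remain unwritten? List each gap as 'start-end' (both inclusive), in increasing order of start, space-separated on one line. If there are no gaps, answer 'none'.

Fragment 1: offset=21 len=1
Fragment 2: offset=14 len=2
Fragment 3: offset=5 len=5
Fragment 4: offset=0 len=5
Fragment 5: offset=16 len=5
Gaps: 10-13

Answer: 10-13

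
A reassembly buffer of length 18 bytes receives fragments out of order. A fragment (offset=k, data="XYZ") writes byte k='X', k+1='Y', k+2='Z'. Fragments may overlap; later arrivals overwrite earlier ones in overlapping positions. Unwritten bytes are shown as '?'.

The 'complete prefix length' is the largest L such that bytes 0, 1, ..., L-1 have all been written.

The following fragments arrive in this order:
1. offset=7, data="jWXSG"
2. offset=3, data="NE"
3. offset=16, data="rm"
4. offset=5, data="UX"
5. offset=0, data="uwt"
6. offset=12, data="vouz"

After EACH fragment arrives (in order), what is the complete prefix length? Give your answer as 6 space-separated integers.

Fragment 1: offset=7 data="jWXSG" -> buffer=???????jWXSG?????? -> prefix_len=0
Fragment 2: offset=3 data="NE" -> buffer=???NE??jWXSG?????? -> prefix_len=0
Fragment 3: offset=16 data="rm" -> buffer=???NE??jWXSG????rm -> prefix_len=0
Fragment 4: offset=5 data="UX" -> buffer=???NEUXjWXSG????rm -> prefix_len=0
Fragment 5: offset=0 data="uwt" -> buffer=uwtNEUXjWXSG????rm -> prefix_len=12
Fragment 6: offset=12 data="vouz" -> buffer=uwtNEUXjWXSGvouzrm -> prefix_len=18

Answer: 0 0 0 0 12 18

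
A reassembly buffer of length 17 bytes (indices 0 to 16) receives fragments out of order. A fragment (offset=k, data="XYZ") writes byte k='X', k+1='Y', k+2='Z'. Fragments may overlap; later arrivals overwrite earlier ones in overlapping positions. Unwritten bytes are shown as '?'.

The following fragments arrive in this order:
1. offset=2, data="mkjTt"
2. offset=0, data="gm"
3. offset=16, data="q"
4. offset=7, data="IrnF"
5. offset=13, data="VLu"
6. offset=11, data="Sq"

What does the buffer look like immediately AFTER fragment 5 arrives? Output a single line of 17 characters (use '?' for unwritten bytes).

Fragment 1: offset=2 data="mkjTt" -> buffer=??mkjTt??????????
Fragment 2: offset=0 data="gm" -> buffer=gmmkjTt??????????
Fragment 3: offset=16 data="q" -> buffer=gmmkjTt?????????q
Fragment 4: offset=7 data="IrnF" -> buffer=gmmkjTtIrnF?????q
Fragment 5: offset=13 data="VLu" -> buffer=gmmkjTtIrnF??VLuq

Answer: gmmkjTtIrnF??VLuq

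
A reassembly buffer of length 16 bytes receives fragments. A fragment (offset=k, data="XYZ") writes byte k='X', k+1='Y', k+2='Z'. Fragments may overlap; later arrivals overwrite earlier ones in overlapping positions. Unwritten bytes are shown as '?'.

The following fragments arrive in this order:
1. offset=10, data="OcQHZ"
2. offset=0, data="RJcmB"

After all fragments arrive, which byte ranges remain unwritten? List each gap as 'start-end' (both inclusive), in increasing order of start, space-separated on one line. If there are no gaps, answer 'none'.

Fragment 1: offset=10 len=5
Fragment 2: offset=0 len=5
Gaps: 5-9 15-15

Answer: 5-9 15-15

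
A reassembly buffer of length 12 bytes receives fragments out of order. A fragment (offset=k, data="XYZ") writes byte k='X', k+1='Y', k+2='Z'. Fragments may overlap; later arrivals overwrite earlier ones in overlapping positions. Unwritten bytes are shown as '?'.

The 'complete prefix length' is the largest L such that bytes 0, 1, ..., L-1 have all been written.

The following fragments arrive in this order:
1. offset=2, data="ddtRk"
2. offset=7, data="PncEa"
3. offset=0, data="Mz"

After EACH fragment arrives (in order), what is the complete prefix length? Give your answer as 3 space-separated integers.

Fragment 1: offset=2 data="ddtRk" -> buffer=??ddtRk????? -> prefix_len=0
Fragment 2: offset=7 data="PncEa" -> buffer=??ddtRkPncEa -> prefix_len=0
Fragment 3: offset=0 data="Mz" -> buffer=MzddtRkPncEa -> prefix_len=12

Answer: 0 0 12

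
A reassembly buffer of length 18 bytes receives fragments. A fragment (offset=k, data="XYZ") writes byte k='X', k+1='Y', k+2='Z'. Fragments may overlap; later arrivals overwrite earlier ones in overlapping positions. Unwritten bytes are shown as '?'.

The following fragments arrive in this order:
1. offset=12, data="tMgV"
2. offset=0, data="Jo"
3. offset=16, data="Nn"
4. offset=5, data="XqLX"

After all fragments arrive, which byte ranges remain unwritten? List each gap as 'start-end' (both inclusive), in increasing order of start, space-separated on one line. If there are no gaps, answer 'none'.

Answer: 2-4 9-11

Derivation:
Fragment 1: offset=12 len=4
Fragment 2: offset=0 len=2
Fragment 3: offset=16 len=2
Fragment 4: offset=5 len=4
Gaps: 2-4 9-11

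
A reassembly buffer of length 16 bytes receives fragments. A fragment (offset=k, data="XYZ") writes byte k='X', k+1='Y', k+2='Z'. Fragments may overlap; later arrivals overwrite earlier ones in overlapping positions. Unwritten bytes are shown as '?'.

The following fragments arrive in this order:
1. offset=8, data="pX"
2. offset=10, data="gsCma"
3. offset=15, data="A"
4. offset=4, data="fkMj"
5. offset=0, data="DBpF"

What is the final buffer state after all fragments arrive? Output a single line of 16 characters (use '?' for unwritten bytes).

Fragment 1: offset=8 data="pX" -> buffer=????????pX??????
Fragment 2: offset=10 data="gsCma" -> buffer=????????pXgsCma?
Fragment 3: offset=15 data="A" -> buffer=????????pXgsCmaA
Fragment 4: offset=4 data="fkMj" -> buffer=????fkMjpXgsCmaA
Fragment 5: offset=0 data="DBpF" -> buffer=DBpFfkMjpXgsCmaA

Answer: DBpFfkMjpXgsCmaA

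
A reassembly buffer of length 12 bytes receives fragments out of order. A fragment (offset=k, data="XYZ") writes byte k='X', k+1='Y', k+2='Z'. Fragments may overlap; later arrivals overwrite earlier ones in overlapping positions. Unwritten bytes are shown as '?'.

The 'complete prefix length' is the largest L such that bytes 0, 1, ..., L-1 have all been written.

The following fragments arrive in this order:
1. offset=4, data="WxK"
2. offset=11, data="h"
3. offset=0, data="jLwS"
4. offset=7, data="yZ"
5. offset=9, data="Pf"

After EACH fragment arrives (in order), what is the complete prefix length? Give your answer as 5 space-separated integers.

Answer: 0 0 7 9 12

Derivation:
Fragment 1: offset=4 data="WxK" -> buffer=????WxK????? -> prefix_len=0
Fragment 2: offset=11 data="h" -> buffer=????WxK????h -> prefix_len=0
Fragment 3: offset=0 data="jLwS" -> buffer=jLwSWxK????h -> prefix_len=7
Fragment 4: offset=7 data="yZ" -> buffer=jLwSWxKyZ??h -> prefix_len=9
Fragment 5: offset=9 data="Pf" -> buffer=jLwSWxKyZPfh -> prefix_len=12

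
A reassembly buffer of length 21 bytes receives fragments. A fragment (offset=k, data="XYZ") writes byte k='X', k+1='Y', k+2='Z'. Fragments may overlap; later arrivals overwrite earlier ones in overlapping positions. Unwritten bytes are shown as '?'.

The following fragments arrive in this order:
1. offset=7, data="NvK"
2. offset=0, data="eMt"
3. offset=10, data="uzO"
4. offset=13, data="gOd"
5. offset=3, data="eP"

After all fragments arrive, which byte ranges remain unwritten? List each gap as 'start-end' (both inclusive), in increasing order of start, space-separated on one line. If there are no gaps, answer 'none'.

Fragment 1: offset=7 len=3
Fragment 2: offset=0 len=3
Fragment 3: offset=10 len=3
Fragment 4: offset=13 len=3
Fragment 5: offset=3 len=2
Gaps: 5-6 16-20

Answer: 5-6 16-20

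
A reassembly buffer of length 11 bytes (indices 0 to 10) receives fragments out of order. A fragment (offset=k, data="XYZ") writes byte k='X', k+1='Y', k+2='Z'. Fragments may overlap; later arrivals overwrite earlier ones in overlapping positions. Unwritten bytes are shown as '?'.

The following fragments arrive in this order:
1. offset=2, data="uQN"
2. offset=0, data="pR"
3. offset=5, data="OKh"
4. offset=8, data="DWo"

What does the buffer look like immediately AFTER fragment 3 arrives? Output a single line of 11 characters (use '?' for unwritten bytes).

Answer: pRuQNOKh???

Derivation:
Fragment 1: offset=2 data="uQN" -> buffer=??uQN??????
Fragment 2: offset=0 data="pR" -> buffer=pRuQN??????
Fragment 3: offset=5 data="OKh" -> buffer=pRuQNOKh???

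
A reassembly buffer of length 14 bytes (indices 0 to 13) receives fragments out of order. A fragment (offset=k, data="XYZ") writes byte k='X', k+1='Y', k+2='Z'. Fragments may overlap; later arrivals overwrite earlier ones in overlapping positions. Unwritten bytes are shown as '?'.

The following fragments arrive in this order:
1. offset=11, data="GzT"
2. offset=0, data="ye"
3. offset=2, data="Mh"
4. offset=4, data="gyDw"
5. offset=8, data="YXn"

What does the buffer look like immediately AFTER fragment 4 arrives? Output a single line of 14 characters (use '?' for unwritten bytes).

Answer: yeMhgyDw???GzT

Derivation:
Fragment 1: offset=11 data="GzT" -> buffer=???????????GzT
Fragment 2: offset=0 data="ye" -> buffer=ye?????????GzT
Fragment 3: offset=2 data="Mh" -> buffer=yeMh???????GzT
Fragment 4: offset=4 data="gyDw" -> buffer=yeMhgyDw???GzT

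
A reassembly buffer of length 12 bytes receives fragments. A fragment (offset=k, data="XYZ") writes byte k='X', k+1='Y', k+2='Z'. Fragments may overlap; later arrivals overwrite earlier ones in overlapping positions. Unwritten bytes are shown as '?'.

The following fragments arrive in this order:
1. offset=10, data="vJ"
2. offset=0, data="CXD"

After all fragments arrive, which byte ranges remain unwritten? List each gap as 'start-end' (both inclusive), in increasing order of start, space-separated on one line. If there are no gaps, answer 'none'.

Fragment 1: offset=10 len=2
Fragment 2: offset=0 len=3
Gaps: 3-9

Answer: 3-9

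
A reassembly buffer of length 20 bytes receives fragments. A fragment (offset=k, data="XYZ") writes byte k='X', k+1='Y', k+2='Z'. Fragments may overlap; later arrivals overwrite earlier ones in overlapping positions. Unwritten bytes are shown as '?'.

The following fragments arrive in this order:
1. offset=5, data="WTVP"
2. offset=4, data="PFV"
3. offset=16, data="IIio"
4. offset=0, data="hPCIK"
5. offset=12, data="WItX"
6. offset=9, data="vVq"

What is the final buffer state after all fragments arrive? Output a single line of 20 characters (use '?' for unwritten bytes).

Answer: hPCIKFVVPvVqWItXIIio

Derivation:
Fragment 1: offset=5 data="WTVP" -> buffer=?????WTVP???????????
Fragment 2: offset=4 data="PFV" -> buffer=????PFVVP???????????
Fragment 3: offset=16 data="IIio" -> buffer=????PFVVP???????IIio
Fragment 4: offset=0 data="hPCIK" -> buffer=hPCIKFVVP???????IIio
Fragment 5: offset=12 data="WItX" -> buffer=hPCIKFVVP???WItXIIio
Fragment 6: offset=9 data="vVq" -> buffer=hPCIKFVVPvVqWItXIIio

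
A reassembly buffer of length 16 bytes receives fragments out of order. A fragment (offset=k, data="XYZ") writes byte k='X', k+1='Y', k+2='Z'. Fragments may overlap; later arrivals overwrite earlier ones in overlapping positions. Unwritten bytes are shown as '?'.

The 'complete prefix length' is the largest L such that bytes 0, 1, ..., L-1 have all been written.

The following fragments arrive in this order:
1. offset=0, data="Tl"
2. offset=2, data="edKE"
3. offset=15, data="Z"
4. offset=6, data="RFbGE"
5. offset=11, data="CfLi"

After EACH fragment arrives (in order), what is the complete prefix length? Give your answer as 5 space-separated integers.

Answer: 2 6 6 11 16

Derivation:
Fragment 1: offset=0 data="Tl" -> buffer=Tl?????????????? -> prefix_len=2
Fragment 2: offset=2 data="edKE" -> buffer=TledKE?????????? -> prefix_len=6
Fragment 3: offset=15 data="Z" -> buffer=TledKE?????????Z -> prefix_len=6
Fragment 4: offset=6 data="RFbGE" -> buffer=TledKERFbGE????Z -> prefix_len=11
Fragment 5: offset=11 data="CfLi" -> buffer=TledKERFbGECfLiZ -> prefix_len=16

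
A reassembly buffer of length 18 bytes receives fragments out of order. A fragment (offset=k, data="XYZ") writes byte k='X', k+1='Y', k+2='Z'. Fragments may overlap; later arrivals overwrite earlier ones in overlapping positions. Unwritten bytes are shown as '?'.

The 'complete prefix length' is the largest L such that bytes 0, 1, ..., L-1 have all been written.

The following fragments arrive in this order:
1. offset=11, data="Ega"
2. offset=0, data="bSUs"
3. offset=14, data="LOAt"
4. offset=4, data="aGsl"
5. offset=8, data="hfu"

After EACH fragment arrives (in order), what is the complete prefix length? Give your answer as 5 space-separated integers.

Answer: 0 4 4 8 18

Derivation:
Fragment 1: offset=11 data="Ega" -> buffer=???????????Ega???? -> prefix_len=0
Fragment 2: offset=0 data="bSUs" -> buffer=bSUs???????Ega???? -> prefix_len=4
Fragment 3: offset=14 data="LOAt" -> buffer=bSUs???????EgaLOAt -> prefix_len=4
Fragment 4: offset=4 data="aGsl" -> buffer=bSUsaGsl???EgaLOAt -> prefix_len=8
Fragment 5: offset=8 data="hfu" -> buffer=bSUsaGslhfuEgaLOAt -> prefix_len=18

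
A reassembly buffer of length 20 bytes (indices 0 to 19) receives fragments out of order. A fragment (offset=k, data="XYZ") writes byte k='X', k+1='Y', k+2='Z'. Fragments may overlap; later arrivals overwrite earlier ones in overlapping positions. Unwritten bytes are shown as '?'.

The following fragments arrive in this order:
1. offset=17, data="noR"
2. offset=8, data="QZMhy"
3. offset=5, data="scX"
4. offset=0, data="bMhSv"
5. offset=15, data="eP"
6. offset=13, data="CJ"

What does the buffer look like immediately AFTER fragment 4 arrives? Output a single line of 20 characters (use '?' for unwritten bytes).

Fragment 1: offset=17 data="noR" -> buffer=?????????????????noR
Fragment 2: offset=8 data="QZMhy" -> buffer=????????QZMhy????noR
Fragment 3: offset=5 data="scX" -> buffer=?????scXQZMhy????noR
Fragment 4: offset=0 data="bMhSv" -> buffer=bMhSvscXQZMhy????noR

Answer: bMhSvscXQZMhy????noR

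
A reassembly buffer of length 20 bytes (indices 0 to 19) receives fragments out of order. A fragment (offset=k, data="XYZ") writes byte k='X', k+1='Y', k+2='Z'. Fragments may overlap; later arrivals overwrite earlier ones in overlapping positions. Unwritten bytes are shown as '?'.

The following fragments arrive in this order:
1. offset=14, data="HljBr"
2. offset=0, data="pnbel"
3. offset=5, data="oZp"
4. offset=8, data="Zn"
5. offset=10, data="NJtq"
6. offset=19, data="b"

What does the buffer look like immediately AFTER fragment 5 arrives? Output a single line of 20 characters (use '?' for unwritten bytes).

Answer: pnbeloZpZnNJtqHljBr?

Derivation:
Fragment 1: offset=14 data="HljBr" -> buffer=??????????????HljBr?
Fragment 2: offset=0 data="pnbel" -> buffer=pnbel?????????HljBr?
Fragment 3: offset=5 data="oZp" -> buffer=pnbeloZp??????HljBr?
Fragment 4: offset=8 data="Zn" -> buffer=pnbeloZpZn????HljBr?
Fragment 5: offset=10 data="NJtq" -> buffer=pnbeloZpZnNJtqHljBr?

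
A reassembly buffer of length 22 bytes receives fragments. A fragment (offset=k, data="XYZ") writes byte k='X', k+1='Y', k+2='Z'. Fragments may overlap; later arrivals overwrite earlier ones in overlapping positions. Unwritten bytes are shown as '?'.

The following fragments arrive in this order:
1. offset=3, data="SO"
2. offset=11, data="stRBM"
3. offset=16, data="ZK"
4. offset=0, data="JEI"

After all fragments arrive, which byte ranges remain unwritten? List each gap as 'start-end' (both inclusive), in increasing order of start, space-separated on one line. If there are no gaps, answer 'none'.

Answer: 5-10 18-21

Derivation:
Fragment 1: offset=3 len=2
Fragment 2: offset=11 len=5
Fragment 3: offset=16 len=2
Fragment 4: offset=0 len=3
Gaps: 5-10 18-21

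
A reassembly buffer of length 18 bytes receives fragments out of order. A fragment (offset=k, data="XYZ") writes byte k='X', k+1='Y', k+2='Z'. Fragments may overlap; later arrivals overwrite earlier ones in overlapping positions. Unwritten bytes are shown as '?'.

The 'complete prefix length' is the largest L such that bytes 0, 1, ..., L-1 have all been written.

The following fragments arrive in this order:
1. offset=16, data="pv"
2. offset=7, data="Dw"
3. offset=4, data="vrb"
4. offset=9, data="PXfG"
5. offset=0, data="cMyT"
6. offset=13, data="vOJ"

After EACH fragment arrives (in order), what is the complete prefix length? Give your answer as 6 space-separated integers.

Answer: 0 0 0 0 13 18

Derivation:
Fragment 1: offset=16 data="pv" -> buffer=????????????????pv -> prefix_len=0
Fragment 2: offset=7 data="Dw" -> buffer=???????Dw???????pv -> prefix_len=0
Fragment 3: offset=4 data="vrb" -> buffer=????vrbDw???????pv -> prefix_len=0
Fragment 4: offset=9 data="PXfG" -> buffer=????vrbDwPXfG???pv -> prefix_len=0
Fragment 5: offset=0 data="cMyT" -> buffer=cMyTvrbDwPXfG???pv -> prefix_len=13
Fragment 6: offset=13 data="vOJ" -> buffer=cMyTvrbDwPXfGvOJpv -> prefix_len=18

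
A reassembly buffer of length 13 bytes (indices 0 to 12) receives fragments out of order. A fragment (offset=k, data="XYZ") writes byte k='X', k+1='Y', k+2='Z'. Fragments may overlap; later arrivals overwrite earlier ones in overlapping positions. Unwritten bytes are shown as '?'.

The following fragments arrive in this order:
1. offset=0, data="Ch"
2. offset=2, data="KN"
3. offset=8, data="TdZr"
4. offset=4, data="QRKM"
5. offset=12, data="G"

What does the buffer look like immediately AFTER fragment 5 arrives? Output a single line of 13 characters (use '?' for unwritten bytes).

Answer: ChKNQRKMTdZrG

Derivation:
Fragment 1: offset=0 data="Ch" -> buffer=Ch???????????
Fragment 2: offset=2 data="KN" -> buffer=ChKN?????????
Fragment 3: offset=8 data="TdZr" -> buffer=ChKN????TdZr?
Fragment 4: offset=4 data="QRKM" -> buffer=ChKNQRKMTdZr?
Fragment 5: offset=12 data="G" -> buffer=ChKNQRKMTdZrG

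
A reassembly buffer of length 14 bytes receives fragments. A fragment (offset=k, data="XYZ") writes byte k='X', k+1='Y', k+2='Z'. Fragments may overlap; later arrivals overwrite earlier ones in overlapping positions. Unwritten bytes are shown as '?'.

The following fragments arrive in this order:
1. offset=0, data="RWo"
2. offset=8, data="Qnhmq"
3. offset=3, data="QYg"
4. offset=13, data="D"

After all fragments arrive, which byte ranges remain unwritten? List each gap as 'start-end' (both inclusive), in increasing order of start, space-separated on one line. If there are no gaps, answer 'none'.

Fragment 1: offset=0 len=3
Fragment 2: offset=8 len=5
Fragment 3: offset=3 len=3
Fragment 4: offset=13 len=1
Gaps: 6-7

Answer: 6-7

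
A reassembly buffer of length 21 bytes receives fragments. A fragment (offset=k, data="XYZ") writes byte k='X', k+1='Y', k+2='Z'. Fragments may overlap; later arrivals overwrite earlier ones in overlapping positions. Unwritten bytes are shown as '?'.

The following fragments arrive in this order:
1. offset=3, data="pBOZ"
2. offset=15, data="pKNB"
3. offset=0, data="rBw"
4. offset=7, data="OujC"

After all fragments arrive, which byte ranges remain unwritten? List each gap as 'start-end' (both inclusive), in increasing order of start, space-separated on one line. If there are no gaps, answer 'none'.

Fragment 1: offset=3 len=4
Fragment 2: offset=15 len=4
Fragment 3: offset=0 len=3
Fragment 4: offset=7 len=4
Gaps: 11-14 19-20

Answer: 11-14 19-20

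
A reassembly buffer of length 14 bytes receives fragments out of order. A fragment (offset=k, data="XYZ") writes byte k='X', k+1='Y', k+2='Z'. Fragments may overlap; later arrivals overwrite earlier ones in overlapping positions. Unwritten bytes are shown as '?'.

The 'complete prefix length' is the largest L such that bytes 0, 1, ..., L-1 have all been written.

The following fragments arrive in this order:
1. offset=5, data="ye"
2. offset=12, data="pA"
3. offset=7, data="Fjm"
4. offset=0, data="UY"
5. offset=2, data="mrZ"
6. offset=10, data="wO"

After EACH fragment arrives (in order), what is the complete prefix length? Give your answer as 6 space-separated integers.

Fragment 1: offset=5 data="ye" -> buffer=?????ye??????? -> prefix_len=0
Fragment 2: offset=12 data="pA" -> buffer=?????ye?????pA -> prefix_len=0
Fragment 3: offset=7 data="Fjm" -> buffer=?????yeFjm??pA -> prefix_len=0
Fragment 4: offset=0 data="UY" -> buffer=UY???yeFjm??pA -> prefix_len=2
Fragment 5: offset=2 data="mrZ" -> buffer=UYmrZyeFjm??pA -> prefix_len=10
Fragment 6: offset=10 data="wO" -> buffer=UYmrZyeFjmwOpA -> prefix_len=14

Answer: 0 0 0 2 10 14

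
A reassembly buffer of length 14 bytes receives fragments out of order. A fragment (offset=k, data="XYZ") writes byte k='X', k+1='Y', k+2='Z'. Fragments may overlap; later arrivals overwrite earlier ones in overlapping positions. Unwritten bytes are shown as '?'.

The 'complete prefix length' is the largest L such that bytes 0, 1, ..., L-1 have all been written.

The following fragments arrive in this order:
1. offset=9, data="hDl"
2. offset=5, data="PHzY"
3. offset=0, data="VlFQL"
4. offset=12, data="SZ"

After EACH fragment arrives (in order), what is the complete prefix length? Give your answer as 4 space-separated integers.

Answer: 0 0 12 14

Derivation:
Fragment 1: offset=9 data="hDl" -> buffer=?????????hDl?? -> prefix_len=0
Fragment 2: offset=5 data="PHzY" -> buffer=?????PHzYhDl?? -> prefix_len=0
Fragment 3: offset=0 data="VlFQL" -> buffer=VlFQLPHzYhDl?? -> prefix_len=12
Fragment 4: offset=12 data="SZ" -> buffer=VlFQLPHzYhDlSZ -> prefix_len=14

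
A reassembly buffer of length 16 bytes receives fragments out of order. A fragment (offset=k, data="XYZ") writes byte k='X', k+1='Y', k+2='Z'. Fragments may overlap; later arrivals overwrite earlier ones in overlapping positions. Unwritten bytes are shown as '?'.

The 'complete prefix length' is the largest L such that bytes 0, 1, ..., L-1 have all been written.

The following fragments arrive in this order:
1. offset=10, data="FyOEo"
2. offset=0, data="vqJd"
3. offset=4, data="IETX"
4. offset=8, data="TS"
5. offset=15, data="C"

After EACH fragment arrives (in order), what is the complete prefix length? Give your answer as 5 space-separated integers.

Answer: 0 4 8 15 16

Derivation:
Fragment 1: offset=10 data="FyOEo" -> buffer=??????????FyOEo? -> prefix_len=0
Fragment 2: offset=0 data="vqJd" -> buffer=vqJd??????FyOEo? -> prefix_len=4
Fragment 3: offset=4 data="IETX" -> buffer=vqJdIETX??FyOEo? -> prefix_len=8
Fragment 4: offset=8 data="TS" -> buffer=vqJdIETXTSFyOEo? -> prefix_len=15
Fragment 5: offset=15 data="C" -> buffer=vqJdIETXTSFyOEoC -> prefix_len=16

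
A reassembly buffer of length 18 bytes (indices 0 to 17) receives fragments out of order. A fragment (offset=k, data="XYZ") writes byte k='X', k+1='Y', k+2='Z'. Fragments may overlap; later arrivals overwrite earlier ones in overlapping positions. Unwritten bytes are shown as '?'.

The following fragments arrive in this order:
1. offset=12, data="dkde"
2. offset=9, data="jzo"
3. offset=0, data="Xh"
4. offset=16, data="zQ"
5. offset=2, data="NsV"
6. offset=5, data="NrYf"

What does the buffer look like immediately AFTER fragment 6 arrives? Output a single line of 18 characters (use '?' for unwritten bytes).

Fragment 1: offset=12 data="dkde" -> buffer=????????????dkde??
Fragment 2: offset=9 data="jzo" -> buffer=?????????jzodkde??
Fragment 3: offset=0 data="Xh" -> buffer=Xh???????jzodkde??
Fragment 4: offset=16 data="zQ" -> buffer=Xh???????jzodkdezQ
Fragment 5: offset=2 data="NsV" -> buffer=XhNsV????jzodkdezQ
Fragment 6: offset=5 data="NrYf" -> buffer=XhNsVNrYfjzodkdezQ

Answer: XhNsVNrYfjzodkdezQ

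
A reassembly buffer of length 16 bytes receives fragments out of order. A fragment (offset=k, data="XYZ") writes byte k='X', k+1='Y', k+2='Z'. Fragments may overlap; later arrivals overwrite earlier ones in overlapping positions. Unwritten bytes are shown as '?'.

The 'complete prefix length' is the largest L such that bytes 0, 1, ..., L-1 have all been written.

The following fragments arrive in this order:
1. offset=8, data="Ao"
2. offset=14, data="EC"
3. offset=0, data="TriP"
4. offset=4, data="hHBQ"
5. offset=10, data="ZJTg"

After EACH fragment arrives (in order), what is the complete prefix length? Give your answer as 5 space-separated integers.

Fragment 1: offset=8 data="Ao" -> buffer=????????Ao?????? -> prefix_len=0
Fragment 2: offset=14 data="EC" -> buffer=????????Ao????EC -> prefix_len=0
Fragment 3: offset=0 data="TriP" -> buffer=TriP????Ao????EC -> prefix_len=4
Fragment 4: offset=4 data="hHBQ" -> buffer=TriPhHBQAo????EC -> prefix_len=10
Fragment 5: offset=10 data="ZJTg" -> buffer=TriPhHBQAoZJTgEC -> prefix_len=16

Answer: 0 0 4 10 16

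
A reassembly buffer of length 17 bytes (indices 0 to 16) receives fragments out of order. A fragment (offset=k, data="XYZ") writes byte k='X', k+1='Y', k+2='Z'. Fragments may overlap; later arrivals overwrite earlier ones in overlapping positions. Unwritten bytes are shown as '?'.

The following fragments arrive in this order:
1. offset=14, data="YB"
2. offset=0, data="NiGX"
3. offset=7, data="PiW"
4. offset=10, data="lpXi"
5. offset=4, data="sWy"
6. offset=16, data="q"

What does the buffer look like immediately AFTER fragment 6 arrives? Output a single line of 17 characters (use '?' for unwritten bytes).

Fragment 1: offset=14 data="YB" -> buffer=??????????????YB?
Fragment 2: offset=0 data="NiGX" -> buffer=NiGX??????????YB?
Fragment 3: offset=7 data="PiW" -> buffer=NiGX???PiW????YB?
Fragment 4: offset=10 data="lpXi" -> buffer=NiGX???PiWlpXiYB?
Fragment 5: offset=4 data="sWy" -> buffer=NiGXsWyPiWlpXiYB?
Fragment 6: offset=16 data="q" -> buffer=NiGXsWyPiWlpXiYBq

Answer: NiGXsWyPiWlpXiYBq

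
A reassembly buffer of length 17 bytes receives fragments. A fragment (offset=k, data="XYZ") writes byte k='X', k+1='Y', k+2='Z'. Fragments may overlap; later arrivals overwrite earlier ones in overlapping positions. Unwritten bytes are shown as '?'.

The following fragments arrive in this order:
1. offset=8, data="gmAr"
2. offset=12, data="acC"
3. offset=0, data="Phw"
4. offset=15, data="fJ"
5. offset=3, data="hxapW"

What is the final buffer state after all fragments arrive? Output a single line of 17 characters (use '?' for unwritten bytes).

Fragment 1: offset=8 data="gmAr" -> buffer=????????gmAr?????
Fragment 2: offset=12 data="acC" -> buffer=????????gmAracC??
Fragment 3: offset=0 data="Phw" -> buffer=Phw?????gmAracC??
Fragment 4: offset=15 data="fJ" -> buffer=Phw?????gmAracCfJ
Fragment 5: offset=3 data="hxapW" -> buffer=PhwhxapWgmAracCfJ

Answer: PhwhxapWgmAracCfJ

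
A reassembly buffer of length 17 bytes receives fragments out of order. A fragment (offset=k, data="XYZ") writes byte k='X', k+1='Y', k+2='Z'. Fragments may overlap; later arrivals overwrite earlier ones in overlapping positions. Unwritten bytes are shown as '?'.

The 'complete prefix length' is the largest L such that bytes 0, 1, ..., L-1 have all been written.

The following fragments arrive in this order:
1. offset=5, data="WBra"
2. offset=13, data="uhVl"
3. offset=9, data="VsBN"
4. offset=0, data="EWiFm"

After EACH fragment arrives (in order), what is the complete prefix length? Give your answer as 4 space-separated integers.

Answer: 0 0 0 17

Derivation:
Fragment 1: offset=5 data="WBra" -> buffer=?????WBra???????? -> prefix_len=0
Fragment 2: offset=13 data="uhVl" -> buffer=?????WBra????uhVl -> prefix_len=0
Fragment 3: offset=9 data="VsBN" -> buffer=?????WBraVsBNuhVl -> prefix_len=0
Fragment 4: offset=0 data="EWiFm" -> buffer=EWiFmWBraVsBNuhVl -> prefix_len=17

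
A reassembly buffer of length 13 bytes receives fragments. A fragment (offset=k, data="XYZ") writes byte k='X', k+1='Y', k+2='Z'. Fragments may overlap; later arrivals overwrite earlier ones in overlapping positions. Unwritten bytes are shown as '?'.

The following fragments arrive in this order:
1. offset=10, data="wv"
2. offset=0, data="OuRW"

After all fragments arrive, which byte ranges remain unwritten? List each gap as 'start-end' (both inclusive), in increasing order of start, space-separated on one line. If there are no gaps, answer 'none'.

Answer: 4-9 12-12

Derivation:
Fragment 1: offset=10 len=2
Fragment 2: offset=0 len=4
Gaps: 4-9 12-12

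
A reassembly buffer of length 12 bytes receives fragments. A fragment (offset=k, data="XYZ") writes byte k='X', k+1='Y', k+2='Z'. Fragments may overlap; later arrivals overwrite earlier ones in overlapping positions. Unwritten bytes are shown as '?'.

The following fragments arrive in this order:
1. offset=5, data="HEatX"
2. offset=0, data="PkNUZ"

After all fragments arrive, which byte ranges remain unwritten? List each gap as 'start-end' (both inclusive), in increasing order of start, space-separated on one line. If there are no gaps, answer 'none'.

Answer: 10-11

Derivation:
Fragment 1: offset=5 len=5
Fragment 2: offset=0 len=5
Gaps: 10-11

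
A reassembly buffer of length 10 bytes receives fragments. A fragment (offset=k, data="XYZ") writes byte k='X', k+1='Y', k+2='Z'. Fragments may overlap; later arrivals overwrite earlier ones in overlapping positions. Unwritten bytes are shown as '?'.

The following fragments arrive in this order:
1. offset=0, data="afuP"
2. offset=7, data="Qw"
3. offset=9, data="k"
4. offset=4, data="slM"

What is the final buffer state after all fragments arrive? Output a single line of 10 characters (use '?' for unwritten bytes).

Answer: afuPslMQwk

Derivation:
Fragment 1: offset=0 data="afuP" -> buffer=afuP??????
Fragment 2: offset=7 data="Qw" -> buffer=afuP???Qw?
Fragment 3: offset=9 data="k" -> buffer=afuP???Qwk
Fragment 4: offset=4 data="slM" -> buffer=afuPslMQwk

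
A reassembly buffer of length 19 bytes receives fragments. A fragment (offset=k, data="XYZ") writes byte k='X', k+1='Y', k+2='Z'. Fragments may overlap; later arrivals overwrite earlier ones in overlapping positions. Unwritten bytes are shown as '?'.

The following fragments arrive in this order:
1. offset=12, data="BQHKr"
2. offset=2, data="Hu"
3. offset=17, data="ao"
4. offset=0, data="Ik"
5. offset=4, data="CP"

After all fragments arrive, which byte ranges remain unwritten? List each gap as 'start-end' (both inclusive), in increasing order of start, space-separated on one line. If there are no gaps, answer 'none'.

Answer: 6-11

Derivation:
Fragment 1: offset=12 len=5
Fragment 2: offset=2 len=2
Fragment 3: offset=17 len=2
Fragment 4: offset=0 len=2
Fragment 5: offset=4 len=2
Gaps: 6-11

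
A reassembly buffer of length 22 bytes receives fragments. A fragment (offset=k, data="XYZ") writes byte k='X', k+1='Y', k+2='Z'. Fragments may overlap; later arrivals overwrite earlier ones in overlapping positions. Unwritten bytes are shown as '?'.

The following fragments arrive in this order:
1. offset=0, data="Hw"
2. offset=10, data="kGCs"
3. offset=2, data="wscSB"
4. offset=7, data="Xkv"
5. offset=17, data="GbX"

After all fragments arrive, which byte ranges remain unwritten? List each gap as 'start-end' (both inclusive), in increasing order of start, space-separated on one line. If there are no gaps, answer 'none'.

Answer: 14-16 20-21

Derivation:
Fragment 1: offset=0 len=2
Fragment 2: offset=10 len=4
Fragment 3: offset=2 len=5
Fragment 4: offset=7 len=3
Fragment 5: offset=17 len=3
Gaps: 14-16 20-21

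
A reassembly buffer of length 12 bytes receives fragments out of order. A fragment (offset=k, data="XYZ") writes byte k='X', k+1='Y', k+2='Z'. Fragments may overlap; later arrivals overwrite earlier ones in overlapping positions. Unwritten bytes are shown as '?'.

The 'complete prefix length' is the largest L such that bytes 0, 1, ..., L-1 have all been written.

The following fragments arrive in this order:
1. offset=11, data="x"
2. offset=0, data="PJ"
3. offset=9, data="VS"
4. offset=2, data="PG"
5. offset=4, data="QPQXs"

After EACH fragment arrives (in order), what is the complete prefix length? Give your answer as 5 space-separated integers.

Fragment 1: offset=11 data="x" -> buffer=???????????x -> prefix_len=0
Fragment 2: offset=0 data="PJ" -> buffer=PJ?????????x -> prefix_len=2
Fragment 3: offset=9 data="VS" -> buffer=PJ???????VSx -> prefix_len=2
Fragment 4: offset=2 data="PG" -> buffer=PJPG?????VSx -> prefix_len=4
Fragment 5: offset=4 data="QPQXs" -> buffer=PJPGQPQXsVSx -> prefix_len=12

Answer: 0 2 2 4 12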